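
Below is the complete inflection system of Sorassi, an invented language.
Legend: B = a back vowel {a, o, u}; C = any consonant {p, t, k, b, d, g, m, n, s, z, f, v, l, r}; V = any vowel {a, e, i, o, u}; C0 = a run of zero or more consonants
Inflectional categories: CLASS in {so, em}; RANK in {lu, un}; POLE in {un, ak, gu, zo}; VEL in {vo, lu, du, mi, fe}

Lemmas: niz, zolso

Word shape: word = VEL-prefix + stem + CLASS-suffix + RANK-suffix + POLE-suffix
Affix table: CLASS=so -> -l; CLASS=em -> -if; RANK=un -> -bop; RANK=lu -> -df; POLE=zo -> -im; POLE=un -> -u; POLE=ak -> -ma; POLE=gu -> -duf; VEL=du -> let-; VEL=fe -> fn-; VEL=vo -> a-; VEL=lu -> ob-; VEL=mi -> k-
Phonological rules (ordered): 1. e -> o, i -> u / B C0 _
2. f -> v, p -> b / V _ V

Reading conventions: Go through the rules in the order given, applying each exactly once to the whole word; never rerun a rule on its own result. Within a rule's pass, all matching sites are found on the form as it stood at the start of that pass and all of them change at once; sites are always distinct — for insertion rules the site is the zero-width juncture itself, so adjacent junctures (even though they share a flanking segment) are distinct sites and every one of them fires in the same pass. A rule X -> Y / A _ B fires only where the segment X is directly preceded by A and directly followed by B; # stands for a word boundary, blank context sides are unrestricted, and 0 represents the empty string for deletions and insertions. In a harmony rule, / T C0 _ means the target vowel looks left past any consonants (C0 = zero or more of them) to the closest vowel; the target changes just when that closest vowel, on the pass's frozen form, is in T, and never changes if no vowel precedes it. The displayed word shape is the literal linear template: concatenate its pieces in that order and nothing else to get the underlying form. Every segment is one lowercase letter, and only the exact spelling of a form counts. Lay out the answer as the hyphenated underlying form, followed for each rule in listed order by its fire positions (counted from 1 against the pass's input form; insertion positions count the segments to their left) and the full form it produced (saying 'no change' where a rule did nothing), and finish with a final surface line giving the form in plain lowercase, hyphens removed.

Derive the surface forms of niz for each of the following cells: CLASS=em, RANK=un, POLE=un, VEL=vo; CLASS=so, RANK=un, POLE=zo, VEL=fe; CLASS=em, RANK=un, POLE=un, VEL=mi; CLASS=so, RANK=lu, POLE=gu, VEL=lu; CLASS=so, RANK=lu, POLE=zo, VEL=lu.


cell CLASS=em, RANK=un, POLE=un, VEL=vo:
underlying: a-niz-if-bop-u
1. e -> o, i -> u / B C0 _: fires at position(s) 3: anuzifbopu
2. f -> v, p -> b / V _ V: fires at position(s) 9: anuzifbobu
surface: anuzifbobu

cell CLASS=so, RANK=un, POLE=zo, VEL=fe:
underlying: fn-niz-l-bop-im
1. e -> o, i -> u / B C0 _: fires at position(s) 10: fnnizlbopum
2. f -> v, p -> b / V _ V: fires at position(s) 9: fnnizlbobum
surface: fnnizlbobum

cell CLASS=em, RANK=un, POLE=un, VEL=mi:
underlying: k-niz-if-bop-u
1. e -> o, i -> u / B C0 _: no change
2. f -> v, p -> b / V _ V: fires at position(s) 9: knizifbobu
surface: knizifbobu

cell CLASS=so, RANK=lu, POLE=gu, VEL=lu:
underlying: ob-niz-l-df-duf
1. e -> o, i -> u / B C0 _: fires at position(s) 4: obnuzldfduf
2. f -> v, p -> b / V _ V: no change
surface: obnuzldfduf

cell CLASS=so, RANK=lu, POLE=zo, VEL=lu:
underlying: ob-niz-l-df-im
1. e -> o, i -> u / B C0 _: fires at position(s) 4: obnuzldfim
2. f -> v, p -> b / V _ V: no change
surface: obnuzldfim


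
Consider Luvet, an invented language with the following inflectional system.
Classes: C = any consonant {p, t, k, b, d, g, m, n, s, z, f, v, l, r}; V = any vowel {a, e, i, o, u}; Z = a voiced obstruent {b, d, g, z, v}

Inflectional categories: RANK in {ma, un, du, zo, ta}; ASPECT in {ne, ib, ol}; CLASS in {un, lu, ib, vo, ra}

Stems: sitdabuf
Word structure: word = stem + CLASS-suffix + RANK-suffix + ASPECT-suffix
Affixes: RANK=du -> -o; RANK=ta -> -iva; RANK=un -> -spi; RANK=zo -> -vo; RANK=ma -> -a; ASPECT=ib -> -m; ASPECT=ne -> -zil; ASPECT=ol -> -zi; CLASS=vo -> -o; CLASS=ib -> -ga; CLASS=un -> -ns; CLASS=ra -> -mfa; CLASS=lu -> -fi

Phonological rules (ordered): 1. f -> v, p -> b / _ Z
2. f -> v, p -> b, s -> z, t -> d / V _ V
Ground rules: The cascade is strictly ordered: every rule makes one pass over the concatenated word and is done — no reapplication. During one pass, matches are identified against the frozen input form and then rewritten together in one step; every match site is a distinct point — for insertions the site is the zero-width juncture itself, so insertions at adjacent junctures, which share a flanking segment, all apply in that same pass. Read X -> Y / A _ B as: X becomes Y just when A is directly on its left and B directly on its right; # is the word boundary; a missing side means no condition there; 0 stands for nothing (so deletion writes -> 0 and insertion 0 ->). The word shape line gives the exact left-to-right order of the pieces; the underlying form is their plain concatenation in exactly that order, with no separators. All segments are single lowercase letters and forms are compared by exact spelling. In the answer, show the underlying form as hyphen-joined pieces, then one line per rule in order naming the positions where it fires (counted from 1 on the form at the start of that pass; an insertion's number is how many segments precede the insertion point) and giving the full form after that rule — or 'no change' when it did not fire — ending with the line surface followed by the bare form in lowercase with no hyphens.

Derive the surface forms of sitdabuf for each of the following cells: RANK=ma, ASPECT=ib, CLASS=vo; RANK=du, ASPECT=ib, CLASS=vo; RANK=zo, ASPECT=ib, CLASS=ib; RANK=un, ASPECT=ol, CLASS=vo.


cell RANK=ma, ASPECT=ib, CLASS=vo:
underlying: sitdabuf-o-a-m
1. f -> v, p -> b / _ Z: no change
2. f -> v, p -> b, s -> z, t -> d / V _ V: fires at position(s) 8: sitdabuvoam
surface: sitdabuvoam

cell RANK=du, ASPECT=ib, CLASS=vo:
underlying: sitdabuf-o-o-m
1. f -> v, p -> b / _ Z: no change
2. f -> v, p -> b, s -> z, t -> d / V _ V: fires at position(s) 8: sitdabuvoom
surface: sitdabuvoom

cell RANK=zo, ASPECT=ib, CLASS=ib:
underlying: sitdabuf-ga-vo-m
1. f -> v, p -> b / _ Z: fires at position(s) 8: sitdabuvgavom
2. f -> v, p -> b, s -> z, t -> d / V _ V: no change
surface: sitdabuvgavom

cell RANK=un, ASPECT=ol, CLASS=vo:
underlying: sitdabuf-o-spi-zi
1. f -> v, p -> b / _ Z: no change
2. f -> v, p -> b, s -> z, t -> d / V _ V: fires at position(s) 8: sitdabuvospizi
surface: sitdabuvospizi


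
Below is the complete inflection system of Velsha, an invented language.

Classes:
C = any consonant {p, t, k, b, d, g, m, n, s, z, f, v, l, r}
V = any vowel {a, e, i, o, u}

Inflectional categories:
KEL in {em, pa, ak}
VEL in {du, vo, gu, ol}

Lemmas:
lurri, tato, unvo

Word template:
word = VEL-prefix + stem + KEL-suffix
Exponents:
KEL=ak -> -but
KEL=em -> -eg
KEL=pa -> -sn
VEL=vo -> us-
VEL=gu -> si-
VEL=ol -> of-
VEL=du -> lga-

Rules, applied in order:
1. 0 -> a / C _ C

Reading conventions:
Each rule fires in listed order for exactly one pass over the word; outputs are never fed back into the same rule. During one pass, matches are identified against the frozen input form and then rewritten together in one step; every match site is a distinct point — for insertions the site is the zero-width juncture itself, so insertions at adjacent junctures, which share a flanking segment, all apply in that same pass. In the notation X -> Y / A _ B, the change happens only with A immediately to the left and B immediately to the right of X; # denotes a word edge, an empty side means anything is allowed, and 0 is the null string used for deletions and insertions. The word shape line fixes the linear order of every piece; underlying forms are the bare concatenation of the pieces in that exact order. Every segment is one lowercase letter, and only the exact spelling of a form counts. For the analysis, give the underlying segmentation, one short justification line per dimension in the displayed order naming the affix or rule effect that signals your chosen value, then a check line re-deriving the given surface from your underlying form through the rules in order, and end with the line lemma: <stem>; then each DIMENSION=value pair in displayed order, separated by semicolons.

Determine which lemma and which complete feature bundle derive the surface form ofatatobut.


underlying: of-tato-but
KEL=ak - signalled by the affix -but
VEL=ol - signalled by the affix of-
check: oftatobut -> ofatatobut
lemma: tato; KEL=ak; VEL=ol


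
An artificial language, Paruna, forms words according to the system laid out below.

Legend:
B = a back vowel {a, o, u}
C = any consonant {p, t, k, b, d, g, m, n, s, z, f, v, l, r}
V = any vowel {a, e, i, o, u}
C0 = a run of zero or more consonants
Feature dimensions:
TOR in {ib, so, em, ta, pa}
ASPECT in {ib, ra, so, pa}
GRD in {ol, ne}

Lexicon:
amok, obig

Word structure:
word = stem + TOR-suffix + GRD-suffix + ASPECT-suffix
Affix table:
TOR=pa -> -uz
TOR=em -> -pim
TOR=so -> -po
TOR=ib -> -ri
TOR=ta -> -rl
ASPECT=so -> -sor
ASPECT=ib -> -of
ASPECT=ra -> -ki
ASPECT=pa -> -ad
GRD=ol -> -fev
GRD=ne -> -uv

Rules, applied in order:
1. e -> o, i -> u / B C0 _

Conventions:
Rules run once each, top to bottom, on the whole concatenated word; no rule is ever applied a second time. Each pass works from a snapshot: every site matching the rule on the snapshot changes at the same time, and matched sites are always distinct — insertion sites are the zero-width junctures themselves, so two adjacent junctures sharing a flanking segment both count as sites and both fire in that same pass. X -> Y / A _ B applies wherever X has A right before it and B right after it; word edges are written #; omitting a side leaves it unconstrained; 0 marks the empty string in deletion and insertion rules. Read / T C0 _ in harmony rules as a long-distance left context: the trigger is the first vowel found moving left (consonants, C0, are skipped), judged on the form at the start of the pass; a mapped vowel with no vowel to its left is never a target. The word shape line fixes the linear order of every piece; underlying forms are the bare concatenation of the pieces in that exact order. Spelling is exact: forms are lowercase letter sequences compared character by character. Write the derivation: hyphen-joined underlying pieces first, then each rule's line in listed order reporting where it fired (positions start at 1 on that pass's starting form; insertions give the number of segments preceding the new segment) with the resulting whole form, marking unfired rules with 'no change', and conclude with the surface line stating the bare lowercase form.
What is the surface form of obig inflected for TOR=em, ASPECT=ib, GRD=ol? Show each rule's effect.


underlying: obig-pim-fev-of
1. e -> o, i -> u / B C0 _: fires at position(s) 3: obugpimfevof
surface: obugpimfevof


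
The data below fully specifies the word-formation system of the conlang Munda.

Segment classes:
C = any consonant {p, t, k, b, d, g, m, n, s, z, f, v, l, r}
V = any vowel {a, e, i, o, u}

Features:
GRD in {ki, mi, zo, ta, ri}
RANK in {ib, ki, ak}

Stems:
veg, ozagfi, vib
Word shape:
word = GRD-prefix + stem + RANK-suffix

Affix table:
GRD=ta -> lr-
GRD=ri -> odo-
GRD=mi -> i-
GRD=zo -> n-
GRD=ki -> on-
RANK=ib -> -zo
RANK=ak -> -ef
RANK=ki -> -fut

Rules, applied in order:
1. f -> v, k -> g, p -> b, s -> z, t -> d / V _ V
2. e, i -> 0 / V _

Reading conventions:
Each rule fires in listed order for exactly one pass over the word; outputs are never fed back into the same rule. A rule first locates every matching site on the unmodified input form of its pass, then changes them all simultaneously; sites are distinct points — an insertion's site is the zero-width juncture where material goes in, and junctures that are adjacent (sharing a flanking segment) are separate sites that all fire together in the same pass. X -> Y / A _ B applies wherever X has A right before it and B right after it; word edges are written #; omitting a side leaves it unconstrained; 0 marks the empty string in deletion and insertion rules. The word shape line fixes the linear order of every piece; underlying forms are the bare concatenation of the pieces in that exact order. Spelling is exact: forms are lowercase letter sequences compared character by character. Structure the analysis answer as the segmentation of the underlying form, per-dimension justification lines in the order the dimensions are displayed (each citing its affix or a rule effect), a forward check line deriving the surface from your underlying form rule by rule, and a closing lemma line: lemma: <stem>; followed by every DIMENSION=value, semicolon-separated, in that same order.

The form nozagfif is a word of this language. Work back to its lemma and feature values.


underlying: n-ozagfi-ef
GRD=zo - signalled by the affix n-
RANK=ak - signalled by the affix -ef
check: nozagfief -> nozagfief -> nozagfif
lemma: ozagfi; GRD=zo; RANK=ak


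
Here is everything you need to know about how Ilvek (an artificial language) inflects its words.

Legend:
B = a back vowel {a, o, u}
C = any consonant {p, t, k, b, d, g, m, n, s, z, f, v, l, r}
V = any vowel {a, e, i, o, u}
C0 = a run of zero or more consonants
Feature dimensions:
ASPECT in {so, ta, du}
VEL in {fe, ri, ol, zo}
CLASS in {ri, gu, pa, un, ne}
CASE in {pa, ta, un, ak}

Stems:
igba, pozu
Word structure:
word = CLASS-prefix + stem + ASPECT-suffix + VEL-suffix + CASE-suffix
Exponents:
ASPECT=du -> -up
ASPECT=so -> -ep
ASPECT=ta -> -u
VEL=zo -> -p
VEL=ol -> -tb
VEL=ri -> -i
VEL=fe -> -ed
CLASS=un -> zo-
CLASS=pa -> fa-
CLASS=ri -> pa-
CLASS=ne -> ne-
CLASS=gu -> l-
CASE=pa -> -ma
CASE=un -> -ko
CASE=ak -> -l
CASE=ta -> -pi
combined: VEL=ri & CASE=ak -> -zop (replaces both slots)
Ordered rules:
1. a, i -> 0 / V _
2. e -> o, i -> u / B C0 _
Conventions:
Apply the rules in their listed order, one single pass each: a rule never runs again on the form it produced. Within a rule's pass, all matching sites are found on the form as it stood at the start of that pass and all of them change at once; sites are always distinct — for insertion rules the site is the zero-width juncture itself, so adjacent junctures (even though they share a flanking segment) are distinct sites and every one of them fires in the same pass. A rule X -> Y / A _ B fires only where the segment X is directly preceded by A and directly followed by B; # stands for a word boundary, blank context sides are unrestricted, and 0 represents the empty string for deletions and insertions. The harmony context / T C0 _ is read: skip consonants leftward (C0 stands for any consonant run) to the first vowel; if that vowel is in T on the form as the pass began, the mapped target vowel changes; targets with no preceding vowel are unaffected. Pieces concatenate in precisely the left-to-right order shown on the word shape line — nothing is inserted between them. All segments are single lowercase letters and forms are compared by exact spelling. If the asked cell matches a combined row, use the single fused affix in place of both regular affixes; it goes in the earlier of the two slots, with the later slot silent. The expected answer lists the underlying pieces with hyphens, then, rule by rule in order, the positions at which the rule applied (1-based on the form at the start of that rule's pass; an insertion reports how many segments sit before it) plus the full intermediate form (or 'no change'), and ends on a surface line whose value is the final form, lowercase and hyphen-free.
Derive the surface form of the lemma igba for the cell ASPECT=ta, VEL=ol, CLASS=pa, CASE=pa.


underlying: fa-igba-u-tb-ma
1. a, i -> 0 / V _: fires at position(s) 3: fagbautbma
2. e -> o, i -> u / B C0 _: no change
surface: fagbautbma


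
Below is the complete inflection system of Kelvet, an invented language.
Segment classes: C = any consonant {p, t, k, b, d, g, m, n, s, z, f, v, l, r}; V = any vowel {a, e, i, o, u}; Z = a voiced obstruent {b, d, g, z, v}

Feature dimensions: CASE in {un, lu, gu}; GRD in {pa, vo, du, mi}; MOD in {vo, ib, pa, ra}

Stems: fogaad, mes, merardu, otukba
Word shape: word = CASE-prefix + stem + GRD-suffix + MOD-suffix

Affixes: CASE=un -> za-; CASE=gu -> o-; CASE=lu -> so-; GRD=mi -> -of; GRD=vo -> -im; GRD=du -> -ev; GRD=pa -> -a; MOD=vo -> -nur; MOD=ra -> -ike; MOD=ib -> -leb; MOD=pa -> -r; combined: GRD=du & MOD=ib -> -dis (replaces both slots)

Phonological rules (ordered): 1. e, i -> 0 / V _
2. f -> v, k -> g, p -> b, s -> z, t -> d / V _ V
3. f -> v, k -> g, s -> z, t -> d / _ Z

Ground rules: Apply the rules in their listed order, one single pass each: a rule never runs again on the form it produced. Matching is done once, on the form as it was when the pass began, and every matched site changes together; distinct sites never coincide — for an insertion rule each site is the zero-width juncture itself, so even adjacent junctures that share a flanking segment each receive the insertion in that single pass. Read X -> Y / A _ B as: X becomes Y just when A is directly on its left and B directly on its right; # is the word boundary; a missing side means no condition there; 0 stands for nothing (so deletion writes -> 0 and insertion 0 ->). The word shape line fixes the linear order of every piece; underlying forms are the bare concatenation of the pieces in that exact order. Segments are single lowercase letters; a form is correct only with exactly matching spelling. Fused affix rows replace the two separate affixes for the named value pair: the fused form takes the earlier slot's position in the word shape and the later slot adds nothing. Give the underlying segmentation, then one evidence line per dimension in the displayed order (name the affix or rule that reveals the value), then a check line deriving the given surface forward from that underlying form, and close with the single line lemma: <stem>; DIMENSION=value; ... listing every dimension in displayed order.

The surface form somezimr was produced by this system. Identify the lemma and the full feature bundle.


underlying: so-mes-im-r
CASE=lu - signalled by the affix so-
GRD=vo - signalled by the affix -im
MOD=pa - signalled by the affix -r
check: somesimr -> somesimr -> somezimr -> somezimr
lemma: mes; CASE=lu; GRD=vo; MOD=pa


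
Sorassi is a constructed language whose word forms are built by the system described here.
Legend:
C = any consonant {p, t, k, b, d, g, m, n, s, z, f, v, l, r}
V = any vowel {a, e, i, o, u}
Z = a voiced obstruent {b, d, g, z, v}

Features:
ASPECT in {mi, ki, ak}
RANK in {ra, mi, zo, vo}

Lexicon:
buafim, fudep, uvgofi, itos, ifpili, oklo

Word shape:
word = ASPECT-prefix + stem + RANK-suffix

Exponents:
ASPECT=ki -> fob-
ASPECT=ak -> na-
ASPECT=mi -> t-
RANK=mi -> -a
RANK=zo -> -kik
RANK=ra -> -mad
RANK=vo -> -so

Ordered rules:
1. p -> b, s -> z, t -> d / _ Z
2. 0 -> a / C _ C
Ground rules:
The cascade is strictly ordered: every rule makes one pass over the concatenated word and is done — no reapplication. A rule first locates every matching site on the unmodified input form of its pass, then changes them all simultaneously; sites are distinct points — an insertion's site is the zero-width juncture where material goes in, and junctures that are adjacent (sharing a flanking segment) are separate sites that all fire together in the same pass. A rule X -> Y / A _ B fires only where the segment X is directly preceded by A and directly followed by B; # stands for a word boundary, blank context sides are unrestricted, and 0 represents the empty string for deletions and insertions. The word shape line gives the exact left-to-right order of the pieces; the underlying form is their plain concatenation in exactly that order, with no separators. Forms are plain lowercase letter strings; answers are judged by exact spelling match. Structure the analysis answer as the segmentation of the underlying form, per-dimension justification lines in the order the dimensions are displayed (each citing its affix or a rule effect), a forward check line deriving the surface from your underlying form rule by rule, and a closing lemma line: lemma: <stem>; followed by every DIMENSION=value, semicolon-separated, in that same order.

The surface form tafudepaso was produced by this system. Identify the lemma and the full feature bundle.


underlying: t-fudep-so
ASPECT=mi - signalled by the affix t-
RANK=vo - signalled by the affix -so
check: tfudepso -> tfudepso -> tafudepaso
lemma: fudep; ASPECT=mi; RANK=vo


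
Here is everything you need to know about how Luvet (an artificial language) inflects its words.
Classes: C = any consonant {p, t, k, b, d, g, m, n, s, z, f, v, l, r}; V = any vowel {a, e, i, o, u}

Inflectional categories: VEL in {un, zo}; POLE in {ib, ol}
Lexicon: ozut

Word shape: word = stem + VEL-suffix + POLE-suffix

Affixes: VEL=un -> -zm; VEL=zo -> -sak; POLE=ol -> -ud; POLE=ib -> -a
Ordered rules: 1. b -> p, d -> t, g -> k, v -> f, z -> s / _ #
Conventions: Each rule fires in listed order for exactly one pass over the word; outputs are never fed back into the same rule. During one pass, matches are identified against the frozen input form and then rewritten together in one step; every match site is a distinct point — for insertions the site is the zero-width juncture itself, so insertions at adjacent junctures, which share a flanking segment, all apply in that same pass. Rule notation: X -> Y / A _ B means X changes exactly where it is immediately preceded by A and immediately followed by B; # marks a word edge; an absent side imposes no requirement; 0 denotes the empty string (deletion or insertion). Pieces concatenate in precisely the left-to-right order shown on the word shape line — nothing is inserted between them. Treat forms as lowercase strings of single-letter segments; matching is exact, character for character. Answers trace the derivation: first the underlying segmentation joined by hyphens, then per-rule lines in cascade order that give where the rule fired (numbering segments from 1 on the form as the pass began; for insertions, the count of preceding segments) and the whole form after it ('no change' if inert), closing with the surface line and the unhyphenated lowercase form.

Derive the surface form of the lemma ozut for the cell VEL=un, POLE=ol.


underlying: ozut-zm-ud
1. b -> p, d -> t, g -> k, v -> f, z -> s / _ #: fires at position(s) 8: ozutzmut
surface: ozutzmut


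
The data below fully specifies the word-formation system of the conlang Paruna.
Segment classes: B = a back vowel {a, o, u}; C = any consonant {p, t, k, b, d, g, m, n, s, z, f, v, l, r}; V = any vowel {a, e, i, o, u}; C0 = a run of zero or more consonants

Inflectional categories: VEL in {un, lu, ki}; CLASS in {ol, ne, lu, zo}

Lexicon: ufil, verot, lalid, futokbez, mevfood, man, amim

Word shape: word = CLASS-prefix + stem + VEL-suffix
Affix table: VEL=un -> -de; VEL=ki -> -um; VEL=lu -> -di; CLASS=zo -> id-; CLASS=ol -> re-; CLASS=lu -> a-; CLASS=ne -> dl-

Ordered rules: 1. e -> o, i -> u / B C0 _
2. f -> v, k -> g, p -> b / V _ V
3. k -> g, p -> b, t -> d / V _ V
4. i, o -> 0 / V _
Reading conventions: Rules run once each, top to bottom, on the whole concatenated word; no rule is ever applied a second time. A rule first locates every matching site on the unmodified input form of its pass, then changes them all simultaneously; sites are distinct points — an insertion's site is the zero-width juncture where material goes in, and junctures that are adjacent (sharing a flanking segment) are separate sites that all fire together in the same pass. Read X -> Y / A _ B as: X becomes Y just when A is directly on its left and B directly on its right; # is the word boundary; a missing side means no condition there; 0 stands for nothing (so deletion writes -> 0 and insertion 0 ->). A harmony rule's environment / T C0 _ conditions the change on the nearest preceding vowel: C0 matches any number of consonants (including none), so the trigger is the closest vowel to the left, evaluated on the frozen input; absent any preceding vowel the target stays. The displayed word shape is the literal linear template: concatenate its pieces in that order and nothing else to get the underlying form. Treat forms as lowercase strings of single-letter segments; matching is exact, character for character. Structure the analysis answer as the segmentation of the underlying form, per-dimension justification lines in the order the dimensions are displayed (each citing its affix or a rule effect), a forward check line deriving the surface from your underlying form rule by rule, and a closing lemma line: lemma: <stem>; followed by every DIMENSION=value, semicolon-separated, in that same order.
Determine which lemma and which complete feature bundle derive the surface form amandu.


underlying: a-man-di
VEL=lu - signalled by the affix -di
CLASS=lu - signalled by the affix a-
check: amandi -> amandu -> amandu -> amandu -> amandu
lemma: man; VEL=lu; CLASS=lu


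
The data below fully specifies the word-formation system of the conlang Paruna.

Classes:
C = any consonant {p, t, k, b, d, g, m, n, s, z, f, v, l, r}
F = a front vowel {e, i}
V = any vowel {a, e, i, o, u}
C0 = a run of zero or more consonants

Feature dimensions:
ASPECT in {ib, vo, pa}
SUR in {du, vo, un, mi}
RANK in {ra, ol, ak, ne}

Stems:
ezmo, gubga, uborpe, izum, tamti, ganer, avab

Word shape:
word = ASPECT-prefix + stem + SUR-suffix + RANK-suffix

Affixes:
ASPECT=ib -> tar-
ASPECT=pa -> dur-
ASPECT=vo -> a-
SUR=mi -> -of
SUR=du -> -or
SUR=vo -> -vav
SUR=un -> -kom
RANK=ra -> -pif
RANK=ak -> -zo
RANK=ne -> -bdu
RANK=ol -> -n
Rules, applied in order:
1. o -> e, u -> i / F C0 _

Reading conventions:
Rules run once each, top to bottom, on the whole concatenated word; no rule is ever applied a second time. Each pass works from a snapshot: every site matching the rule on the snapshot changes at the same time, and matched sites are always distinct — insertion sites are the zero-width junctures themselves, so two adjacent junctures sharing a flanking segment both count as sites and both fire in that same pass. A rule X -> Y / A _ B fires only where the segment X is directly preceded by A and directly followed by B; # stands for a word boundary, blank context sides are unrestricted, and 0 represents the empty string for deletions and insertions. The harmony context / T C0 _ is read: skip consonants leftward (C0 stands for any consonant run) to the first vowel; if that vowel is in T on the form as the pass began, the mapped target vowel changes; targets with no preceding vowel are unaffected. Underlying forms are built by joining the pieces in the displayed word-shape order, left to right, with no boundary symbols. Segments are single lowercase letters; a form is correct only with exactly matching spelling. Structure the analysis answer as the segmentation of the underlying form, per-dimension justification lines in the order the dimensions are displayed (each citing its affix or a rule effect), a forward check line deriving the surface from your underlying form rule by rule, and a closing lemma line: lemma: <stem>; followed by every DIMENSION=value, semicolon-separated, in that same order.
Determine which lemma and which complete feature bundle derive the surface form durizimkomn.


underlying: dur-izum-kom-n
ASPECT=pa - signalled by the affix dur-
SUR=un - signalled by the affix -kom
RANK=ol - signalled by the affix -n
check: durizumkomn -> durizimkomn
lemma: izum; ASPECT=pa; SUR=un; RANK=ol


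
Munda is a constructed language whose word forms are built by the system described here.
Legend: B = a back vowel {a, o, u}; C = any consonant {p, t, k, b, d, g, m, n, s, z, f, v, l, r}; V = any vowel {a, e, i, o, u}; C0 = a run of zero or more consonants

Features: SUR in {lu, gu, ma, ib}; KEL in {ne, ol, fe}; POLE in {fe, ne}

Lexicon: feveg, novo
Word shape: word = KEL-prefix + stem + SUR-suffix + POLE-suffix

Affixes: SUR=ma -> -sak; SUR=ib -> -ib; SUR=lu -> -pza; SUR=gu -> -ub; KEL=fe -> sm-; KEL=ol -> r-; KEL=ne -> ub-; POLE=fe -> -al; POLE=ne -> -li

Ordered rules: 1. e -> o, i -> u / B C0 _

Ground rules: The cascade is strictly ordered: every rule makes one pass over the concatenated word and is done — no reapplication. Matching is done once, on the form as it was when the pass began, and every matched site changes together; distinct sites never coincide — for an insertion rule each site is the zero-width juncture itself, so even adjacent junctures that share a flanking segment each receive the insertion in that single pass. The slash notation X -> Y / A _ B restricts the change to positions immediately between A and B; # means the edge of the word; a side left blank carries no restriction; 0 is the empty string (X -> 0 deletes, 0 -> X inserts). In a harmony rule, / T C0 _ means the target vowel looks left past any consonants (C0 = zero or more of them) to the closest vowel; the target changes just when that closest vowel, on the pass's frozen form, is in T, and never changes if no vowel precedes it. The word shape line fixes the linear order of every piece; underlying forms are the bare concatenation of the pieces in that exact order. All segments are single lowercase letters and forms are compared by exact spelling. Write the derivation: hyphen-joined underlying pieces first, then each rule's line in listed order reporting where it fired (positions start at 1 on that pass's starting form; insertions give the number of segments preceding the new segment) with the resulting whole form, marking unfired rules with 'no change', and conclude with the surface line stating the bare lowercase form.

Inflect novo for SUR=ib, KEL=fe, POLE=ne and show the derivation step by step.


underlying: sm-novo-ib-li
1. e -> o, i -> u / B C0 _: fires at position(s) 7: smnovoubli
surface: smnovoubli


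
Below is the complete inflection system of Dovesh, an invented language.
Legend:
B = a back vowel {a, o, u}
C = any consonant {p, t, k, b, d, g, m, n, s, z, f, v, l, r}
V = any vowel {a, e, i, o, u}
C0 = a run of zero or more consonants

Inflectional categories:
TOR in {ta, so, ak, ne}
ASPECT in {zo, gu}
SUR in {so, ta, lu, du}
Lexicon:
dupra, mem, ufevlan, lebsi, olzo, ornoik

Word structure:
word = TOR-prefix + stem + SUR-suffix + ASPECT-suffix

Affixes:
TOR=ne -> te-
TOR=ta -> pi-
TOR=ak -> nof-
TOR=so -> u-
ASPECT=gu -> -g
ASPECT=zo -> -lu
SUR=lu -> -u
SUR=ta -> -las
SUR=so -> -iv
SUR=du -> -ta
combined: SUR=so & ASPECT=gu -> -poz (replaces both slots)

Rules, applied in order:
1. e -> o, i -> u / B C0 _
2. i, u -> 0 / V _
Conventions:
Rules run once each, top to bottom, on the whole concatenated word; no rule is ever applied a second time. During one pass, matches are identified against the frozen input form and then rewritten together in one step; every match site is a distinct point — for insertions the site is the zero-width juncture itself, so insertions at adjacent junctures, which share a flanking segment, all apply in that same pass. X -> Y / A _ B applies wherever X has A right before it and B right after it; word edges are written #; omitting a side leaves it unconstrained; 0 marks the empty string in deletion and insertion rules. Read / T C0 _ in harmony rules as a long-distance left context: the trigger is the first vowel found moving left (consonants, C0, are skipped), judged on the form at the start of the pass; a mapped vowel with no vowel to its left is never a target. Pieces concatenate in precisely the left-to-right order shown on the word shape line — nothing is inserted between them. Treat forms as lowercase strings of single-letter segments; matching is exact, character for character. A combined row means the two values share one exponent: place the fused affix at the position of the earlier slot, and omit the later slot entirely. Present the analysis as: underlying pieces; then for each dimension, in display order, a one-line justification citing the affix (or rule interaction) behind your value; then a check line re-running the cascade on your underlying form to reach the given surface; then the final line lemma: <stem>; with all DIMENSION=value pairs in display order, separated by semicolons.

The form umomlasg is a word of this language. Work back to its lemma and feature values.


underlying: u-mem-las-g
TOR=so - signalled by the affix u-
ASPECT=gu - signalled by the affix -g
SUR=ta - signalled by the affix -las
check: umemlasg -> umomlasg -> umomlasg
lemma: mem; TOR=so; ASPECT=gu; SUR=ta


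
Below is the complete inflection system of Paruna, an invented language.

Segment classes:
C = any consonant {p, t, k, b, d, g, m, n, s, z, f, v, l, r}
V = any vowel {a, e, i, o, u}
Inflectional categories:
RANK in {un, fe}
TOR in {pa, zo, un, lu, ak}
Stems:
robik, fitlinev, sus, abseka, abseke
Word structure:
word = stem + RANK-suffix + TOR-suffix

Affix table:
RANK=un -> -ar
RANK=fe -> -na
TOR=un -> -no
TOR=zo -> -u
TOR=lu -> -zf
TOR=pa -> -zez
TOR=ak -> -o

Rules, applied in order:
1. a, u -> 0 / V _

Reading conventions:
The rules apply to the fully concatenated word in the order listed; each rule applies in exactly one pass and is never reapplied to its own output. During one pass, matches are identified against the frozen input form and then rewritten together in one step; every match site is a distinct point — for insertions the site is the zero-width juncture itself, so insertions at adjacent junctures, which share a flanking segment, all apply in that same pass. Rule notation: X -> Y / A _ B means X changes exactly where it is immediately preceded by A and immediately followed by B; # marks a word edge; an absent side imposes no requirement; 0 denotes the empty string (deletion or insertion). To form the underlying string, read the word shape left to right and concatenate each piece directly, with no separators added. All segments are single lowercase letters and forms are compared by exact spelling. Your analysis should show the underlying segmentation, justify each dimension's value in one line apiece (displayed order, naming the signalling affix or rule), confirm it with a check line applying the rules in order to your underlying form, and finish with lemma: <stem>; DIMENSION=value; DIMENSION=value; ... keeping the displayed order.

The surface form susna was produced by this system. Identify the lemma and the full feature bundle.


underlying: sus-na-u
RANK=fe - signalled by the affix -na
TOR=zo - signalled by the affix -u
check: susnau -> susna
lemma: sus; RANK=fe; TOR=zo


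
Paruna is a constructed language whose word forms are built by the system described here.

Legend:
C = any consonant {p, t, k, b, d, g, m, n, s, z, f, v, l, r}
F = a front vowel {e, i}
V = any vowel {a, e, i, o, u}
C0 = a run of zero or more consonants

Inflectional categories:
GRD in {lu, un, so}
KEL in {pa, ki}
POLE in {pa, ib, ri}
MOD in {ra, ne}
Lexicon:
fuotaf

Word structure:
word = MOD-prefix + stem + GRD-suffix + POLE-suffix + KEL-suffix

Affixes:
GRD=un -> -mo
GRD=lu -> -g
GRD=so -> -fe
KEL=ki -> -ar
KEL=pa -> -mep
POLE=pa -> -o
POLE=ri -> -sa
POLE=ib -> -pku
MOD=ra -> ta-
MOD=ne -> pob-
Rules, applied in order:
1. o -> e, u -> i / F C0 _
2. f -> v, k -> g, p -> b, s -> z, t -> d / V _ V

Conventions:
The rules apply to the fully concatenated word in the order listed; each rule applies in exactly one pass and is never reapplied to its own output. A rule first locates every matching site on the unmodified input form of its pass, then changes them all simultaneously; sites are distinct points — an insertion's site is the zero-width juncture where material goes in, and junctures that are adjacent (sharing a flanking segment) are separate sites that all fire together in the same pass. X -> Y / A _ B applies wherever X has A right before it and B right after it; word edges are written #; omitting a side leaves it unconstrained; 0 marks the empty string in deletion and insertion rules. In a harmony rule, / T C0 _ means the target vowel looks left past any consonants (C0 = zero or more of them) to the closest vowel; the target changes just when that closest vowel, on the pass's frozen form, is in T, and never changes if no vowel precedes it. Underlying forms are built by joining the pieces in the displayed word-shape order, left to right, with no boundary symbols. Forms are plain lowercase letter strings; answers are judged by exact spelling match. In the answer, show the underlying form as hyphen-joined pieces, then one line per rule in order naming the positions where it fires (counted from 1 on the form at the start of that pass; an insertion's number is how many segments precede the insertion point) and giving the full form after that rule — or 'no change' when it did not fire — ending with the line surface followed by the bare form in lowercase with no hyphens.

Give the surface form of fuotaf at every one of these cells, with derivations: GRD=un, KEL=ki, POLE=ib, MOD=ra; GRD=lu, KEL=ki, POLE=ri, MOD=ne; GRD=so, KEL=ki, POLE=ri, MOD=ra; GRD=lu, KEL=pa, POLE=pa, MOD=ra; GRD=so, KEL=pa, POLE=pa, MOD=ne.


cell GRD=un, KEL=ki, POLE=ib, MOD=ra:
underlying: ta-fuotaf-mo-pku-ar
1. o -> e, u -> i / F C0 _: no change
2. f -> v, k -> g, p -> b, s -> z, t -> d / V _ V: fires at position(s) 3, 6: tavuodafmopkuar
surface: tavuodafmopkuar

cell GRD=lu, KEL=ki, POLE=ri, MOD=ne:
underlying: pob-fuotaf-g-sa-ar
1. o -> e, u -> i / F C0 _: no change
2. f -> v, k -> g, p -> b, s -> z, t -> d / V _ V: fires at position(s) 7: pobfuodafgsaar
surface: pobfuodafgsaar

cell GRD=so, KEL=ki, POLE=ri, MOD=ra:
underlying: ta-fuotaf-fe-sa-ar
1. o -> e, u -> i / F C0 _: no change
2. f -> v, k -> g, p -> b, s -> z, t -> d / V _ V: fires at position(s) 3, 6, 11: tavuodaffezaar
surface: tavuodaffezaar

cell GRD=lu, KEL=pa, POLE=pa, MOD=ra:
underlying: ta-fuotaf-g-o-mep
1. o -> e, u -> i / F C0 _: no change
2. f -> v, k -> g, p -> b, s -> z, t -> d / V _ V: fires at position(s) 3, 6: tavuodafgomep
surface: tavuodafgomep

cell GRD=so, KEL=pa, POLE=pa, MOD=ne:
underlying: pob-fuotaf-fe-o-mep
1. o -> e, u -> i / F C0 _: fires at position(s) 12: pobfuotaffeemep
2. f -> v, k -> g, p -> b, s -> z, t -> d / V _ V: fires at position(s) 7: pobfuodaffeemep
surface: pobfuodaffeemep


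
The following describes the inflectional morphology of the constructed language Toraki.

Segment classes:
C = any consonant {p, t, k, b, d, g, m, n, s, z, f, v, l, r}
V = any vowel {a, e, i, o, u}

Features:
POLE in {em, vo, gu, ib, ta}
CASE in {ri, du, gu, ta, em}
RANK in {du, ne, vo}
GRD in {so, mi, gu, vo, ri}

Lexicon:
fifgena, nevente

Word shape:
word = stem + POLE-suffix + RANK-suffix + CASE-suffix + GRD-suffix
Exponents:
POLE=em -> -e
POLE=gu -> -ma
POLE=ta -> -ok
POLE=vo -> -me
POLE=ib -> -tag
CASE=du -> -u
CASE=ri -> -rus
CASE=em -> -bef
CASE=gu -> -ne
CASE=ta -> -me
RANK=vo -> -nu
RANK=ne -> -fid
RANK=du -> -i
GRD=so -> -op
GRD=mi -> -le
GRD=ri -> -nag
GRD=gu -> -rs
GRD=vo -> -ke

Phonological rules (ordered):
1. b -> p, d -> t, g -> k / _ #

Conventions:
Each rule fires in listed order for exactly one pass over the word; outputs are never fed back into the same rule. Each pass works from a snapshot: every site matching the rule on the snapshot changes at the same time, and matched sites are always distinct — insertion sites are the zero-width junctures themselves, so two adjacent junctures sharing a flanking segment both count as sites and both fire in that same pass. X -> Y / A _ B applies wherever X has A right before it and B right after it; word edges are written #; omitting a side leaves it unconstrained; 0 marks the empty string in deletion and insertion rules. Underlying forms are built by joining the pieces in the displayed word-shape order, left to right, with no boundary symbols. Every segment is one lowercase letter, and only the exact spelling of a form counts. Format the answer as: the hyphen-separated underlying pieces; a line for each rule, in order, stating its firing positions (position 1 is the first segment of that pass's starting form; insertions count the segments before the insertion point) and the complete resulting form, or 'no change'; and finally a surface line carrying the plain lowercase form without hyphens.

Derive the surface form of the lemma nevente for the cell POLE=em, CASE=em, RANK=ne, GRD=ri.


underlying: nevente-e-fid-bef-nag
1. b -> p, d -> t, g -> k / _ #: fires at position(s) 17: neventeefidbefnak
surface: neventeefidbefnak
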